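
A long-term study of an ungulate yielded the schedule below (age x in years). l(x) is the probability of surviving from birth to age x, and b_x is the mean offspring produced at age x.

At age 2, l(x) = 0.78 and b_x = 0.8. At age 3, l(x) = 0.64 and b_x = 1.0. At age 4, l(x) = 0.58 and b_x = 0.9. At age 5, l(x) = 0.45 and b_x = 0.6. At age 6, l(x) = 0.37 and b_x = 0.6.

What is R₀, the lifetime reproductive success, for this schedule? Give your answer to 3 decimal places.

2.278

R₀ = Σ l(x) b_x:
  age 2: 0.78 × 0.8 = 0.6240
  age 3: 0.64 × 1.0 = 0.6400
  age 4: 0.58 × 0.9 = 0.5220
  age 5: 0.45 × 0.6 = 0.2700
  age 6: 0.37 × 0.6 = 0.2220
R₀ = 0.6240 + 0.6400 + 0.5220 + 0.2700 + 0.2220 = 2.2780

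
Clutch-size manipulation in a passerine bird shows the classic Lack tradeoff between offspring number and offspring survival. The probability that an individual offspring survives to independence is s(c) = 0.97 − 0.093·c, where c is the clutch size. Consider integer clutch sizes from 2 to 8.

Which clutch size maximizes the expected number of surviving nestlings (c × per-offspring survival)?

5

Expected surviving nestlings = c × s(c):
  c=2: 2 × 0.784 = 1.568
  c=3: 3 × 0.691 = 2.073
  c=4: 4 × 0.598 = 2.392
  c=5: 5 × 0.505 = 2.525
  c=6: 6 × 0.412 = 2.472
  c=7: 7 × 0.319 = 2.233
  c=8: 8 × 0.226 = 1.808
Maximum at c = 5 (2.525 surviving nestlings).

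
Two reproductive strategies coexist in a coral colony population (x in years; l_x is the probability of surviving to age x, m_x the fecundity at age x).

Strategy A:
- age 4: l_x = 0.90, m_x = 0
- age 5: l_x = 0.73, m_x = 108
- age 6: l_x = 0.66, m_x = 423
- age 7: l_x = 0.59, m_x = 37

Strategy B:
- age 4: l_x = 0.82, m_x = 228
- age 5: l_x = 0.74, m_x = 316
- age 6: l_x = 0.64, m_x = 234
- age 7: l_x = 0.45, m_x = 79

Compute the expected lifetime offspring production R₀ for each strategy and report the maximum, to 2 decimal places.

606.11

Strategy A: R₀ = 0.90×0 + 0.73×108 + 0.66×423 + 0.59×37 = 379.8500
Strategy B: R₀ = 0.82×228 + 0.74×316 + 0.64×234 + 0.45×79 = 606.1100
Highest R₀: strategy B with 606.1100.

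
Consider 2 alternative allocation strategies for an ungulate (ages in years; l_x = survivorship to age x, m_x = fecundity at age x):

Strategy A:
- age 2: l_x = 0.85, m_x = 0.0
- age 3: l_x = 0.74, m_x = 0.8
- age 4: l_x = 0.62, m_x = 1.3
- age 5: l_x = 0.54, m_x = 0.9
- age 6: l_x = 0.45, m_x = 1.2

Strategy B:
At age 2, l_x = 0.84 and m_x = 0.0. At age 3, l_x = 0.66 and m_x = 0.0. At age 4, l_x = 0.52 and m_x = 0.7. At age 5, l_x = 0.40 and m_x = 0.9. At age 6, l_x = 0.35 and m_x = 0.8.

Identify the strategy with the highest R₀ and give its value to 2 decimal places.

2.42

Strategy A: R₀ = 0.85×0.0 + 0.74×0.8 + 0.62×1.3 + 0.54×0.9 + 0.45×1.2 = 2.4240
Strategy B: R₀ = 0.84×0.0 + 0.66×0.0 + 0.52×0.7 + 0.40×0.9 + 0.35×0.8 = 1.0040
Highest R₀: strategy A with 2.4240.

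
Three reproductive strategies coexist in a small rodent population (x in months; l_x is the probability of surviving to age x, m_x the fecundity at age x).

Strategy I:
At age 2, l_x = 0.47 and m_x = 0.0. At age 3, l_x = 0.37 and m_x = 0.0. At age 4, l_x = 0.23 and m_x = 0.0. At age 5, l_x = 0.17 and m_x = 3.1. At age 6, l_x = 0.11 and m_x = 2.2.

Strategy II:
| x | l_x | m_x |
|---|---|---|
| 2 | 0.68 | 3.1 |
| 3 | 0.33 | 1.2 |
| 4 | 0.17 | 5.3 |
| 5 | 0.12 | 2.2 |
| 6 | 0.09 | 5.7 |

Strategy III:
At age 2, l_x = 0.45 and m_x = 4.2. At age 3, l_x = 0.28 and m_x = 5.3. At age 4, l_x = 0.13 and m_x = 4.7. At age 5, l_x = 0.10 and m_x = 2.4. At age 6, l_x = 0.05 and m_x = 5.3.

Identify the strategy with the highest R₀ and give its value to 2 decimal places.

4.49

Strategy I: R₀ = 0.47×0.0 + 0.37×0.0 + 0.23×0.0 + 0.17×3.1 + 0.11×2.2 = 0.7690
Strategy II: R₀ = 0.68×3.1 + 0.33×1.2 + 0.17×5.3 + 0.12×2.2 + 0.09×5.7 = 4.1820
Strategy III: R₀ = 0.45×4.2 + 0.28×5.3 + 0.13×4.7 + 0.10×2.4 + 0.05×5.3 = 4.4900
Highest R₀: strategy III with 4.4900.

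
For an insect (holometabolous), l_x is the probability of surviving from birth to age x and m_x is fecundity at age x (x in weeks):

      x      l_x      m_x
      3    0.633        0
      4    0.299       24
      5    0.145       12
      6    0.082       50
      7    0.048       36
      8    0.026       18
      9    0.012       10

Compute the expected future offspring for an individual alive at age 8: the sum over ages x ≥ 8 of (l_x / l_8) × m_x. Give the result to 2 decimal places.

22.62

l_8 = 0.026. Conditional survival from age 8 to x is l_x / l_8.
  x=8: (0.026/0.026) × 18 = 18.0000
  x=9: (0.012/0.026) × 10 = 4.6154
Sum = 18.0000 + 4.6154 = 22.6154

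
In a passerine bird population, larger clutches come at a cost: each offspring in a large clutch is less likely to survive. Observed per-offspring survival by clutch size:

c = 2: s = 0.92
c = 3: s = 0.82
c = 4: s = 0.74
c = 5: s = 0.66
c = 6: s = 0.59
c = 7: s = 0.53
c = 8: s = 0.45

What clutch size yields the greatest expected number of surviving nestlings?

7

Expected surviving nestlings = c × s(c):
  c=2: 2 × 0.92 = 1.840
  c=3: 3 × 0.82 = 2.460
  c=4: 4 × 0.74 = 2.960
  c=5: 5 × 0.66 = 3.300
  c=6: 6 × 0.59 = 3.540
  c=7: 7 × 0.53 = 3.710
  c=8: 8 × 0.45 = 3.600
Maximum at c = 7 (3.710 surviving nestlings).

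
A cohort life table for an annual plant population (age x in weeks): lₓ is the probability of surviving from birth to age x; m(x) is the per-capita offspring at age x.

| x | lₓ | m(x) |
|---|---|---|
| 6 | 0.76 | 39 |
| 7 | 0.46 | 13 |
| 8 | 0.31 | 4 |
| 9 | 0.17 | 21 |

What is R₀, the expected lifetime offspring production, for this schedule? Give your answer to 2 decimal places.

R₀ = Σ lₓ m(x):
  age 6: 0.76 × 39 = 29.6400
  age 7: 0.46 × 13 = 5.9800
  age 8: 0.31 × 4 = 1.2400
  age 9: 0.17 × 21 = 3.5700
R₀ = 29.6400 + 5.9800 + 1.2400 + 3.5700 = 40.4300

40.43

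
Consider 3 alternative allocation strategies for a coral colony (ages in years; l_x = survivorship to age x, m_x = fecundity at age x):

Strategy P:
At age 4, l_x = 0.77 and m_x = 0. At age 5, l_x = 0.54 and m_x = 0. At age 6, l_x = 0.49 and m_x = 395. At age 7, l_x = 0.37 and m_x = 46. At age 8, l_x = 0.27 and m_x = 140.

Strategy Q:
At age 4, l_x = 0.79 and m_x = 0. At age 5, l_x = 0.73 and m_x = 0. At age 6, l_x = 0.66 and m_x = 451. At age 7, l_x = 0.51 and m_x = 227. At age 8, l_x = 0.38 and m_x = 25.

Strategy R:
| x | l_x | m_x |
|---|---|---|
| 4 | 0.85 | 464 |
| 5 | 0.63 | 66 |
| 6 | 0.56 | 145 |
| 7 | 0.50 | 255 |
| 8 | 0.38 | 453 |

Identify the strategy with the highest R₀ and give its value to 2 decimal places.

Strategy P: R₀ = 0.77×0 + 0.54×0 + 0.49×395 + 0.37×46 + 0.27×140 = 248.3700
Strategy Q: R₀ = 0.79×0 + 0.73×0 + 0.66×451 + 0.51×227 + 0.38×25 = 422.9300
Strategy R: R₀ = 0.85×464 + 0.63×66 + 0.56×145 + 0.50×255 + 0.38×453 = 816.8200
Highest R₀: strategy R with 816.8200.

816.82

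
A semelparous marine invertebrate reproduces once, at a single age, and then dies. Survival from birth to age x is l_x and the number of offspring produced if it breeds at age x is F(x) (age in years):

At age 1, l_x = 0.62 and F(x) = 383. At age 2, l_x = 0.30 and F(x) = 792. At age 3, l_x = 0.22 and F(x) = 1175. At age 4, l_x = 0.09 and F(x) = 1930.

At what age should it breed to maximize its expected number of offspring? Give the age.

Expected offspring if breeding at age x = l_x × F(x):
  age 1: 0.62 × 383 = 237.460
  age 2: 0.30 × 792 = 237.600
  age 3: 0.22 × 1175 = 258.500
  age 4: 0.09 × 1930 = 173.700
Maximum at age 3 (258.500).

3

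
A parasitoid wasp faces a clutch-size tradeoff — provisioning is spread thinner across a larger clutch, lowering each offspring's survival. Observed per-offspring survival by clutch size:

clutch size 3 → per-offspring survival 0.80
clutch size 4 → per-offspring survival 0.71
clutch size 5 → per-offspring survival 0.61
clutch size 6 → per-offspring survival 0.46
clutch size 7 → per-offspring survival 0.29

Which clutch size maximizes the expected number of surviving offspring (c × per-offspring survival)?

Expected surviving offspring = c × s(c):
  c=3: 3 × 0.80 = 2.400
  c=4: 4 × 0.71 = 2.840
  c=5: 5 × 0.61 = 3.050
  c=6: 6 × 0.46 = 2.760
  c=7: 7 × 0.29 = 2.030
Maximum at c = 5 (3.050 surviving offspring).

5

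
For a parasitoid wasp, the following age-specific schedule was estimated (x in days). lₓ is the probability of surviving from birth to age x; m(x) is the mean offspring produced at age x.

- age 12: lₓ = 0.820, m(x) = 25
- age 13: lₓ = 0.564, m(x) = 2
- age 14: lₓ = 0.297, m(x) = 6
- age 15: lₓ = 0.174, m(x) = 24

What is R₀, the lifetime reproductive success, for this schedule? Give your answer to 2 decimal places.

27.59

R₀ = Σ lₓ m(x):
  age 12: 0.820 × 25 = 20.5000
  age 13: 0.564 × 2 = 1.1280
  age 14: 0.297 × 6 = 1.7820
  age 15: 0.174 × 24 = 4.1760
R₀ = 20.5000 + 1.1280 + 1.7820 + 4.1760 = 27.5860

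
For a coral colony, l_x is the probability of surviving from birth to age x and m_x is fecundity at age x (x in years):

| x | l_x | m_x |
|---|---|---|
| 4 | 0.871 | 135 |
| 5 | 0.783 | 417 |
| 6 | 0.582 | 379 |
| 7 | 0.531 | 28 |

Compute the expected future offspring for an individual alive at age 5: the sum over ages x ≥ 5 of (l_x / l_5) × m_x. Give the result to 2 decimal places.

717.70

l_5 = 0.783. Conditional survival from age 5 to x is l_x / l_5.
  x=5: (0.783/0.783) × 417 = 417.0000
  x=6: (0.582/0.783) × 379 = 281.7088
  x=7: (0.531/0.783) × 28 = 18.9885
Sum = 417.0000 + 281.7088 + 18.9885 = 717.6973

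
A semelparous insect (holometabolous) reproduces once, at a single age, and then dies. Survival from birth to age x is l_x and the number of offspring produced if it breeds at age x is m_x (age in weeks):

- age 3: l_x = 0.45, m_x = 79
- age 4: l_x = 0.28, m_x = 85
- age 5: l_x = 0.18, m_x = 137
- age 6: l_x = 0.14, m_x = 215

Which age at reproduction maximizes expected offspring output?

3

Expected offspring if breeding at age x = l_x × m_x:
  age 3: 0.45 × 79 = 35.550
  age 4: 0.28 × 85 = 23.800
  age 5: 0.18 × 137 = 24.660
  age 6: 0.14 × 215 = 30.100
Maximum at age 3 (35.550).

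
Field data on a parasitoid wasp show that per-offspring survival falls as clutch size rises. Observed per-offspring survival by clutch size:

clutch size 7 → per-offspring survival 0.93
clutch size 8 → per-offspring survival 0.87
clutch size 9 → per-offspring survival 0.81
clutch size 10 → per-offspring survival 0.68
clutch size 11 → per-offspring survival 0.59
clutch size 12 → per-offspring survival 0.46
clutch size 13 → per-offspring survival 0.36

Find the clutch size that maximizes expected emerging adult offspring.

Expected emerging adult offspring = c × s(c):
  c=7: 7 × 0.93 = 6.510
  c=8: 8 × 0.87 = 6.960
  c=9: 9 × 0.81 = 7.290
  c=10: 10 × 0.68 = 6.800
  c=11: 11 × 0.59 = 6.490
  c=12: 12 × 0.46 = 5.520
  c=13: 13 × 0.36 = 4.680
Maximum at c = 9 (7.290 emerging adult offspring).

9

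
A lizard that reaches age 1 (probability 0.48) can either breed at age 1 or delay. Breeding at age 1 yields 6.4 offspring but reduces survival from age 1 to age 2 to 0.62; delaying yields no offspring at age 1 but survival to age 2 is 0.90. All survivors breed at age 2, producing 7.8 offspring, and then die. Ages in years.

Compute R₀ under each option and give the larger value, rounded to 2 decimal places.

breed at age 1: R₀ = 0.48 × (6.4 + 0.62 × 7.8) = 0.48 × 11.2360 = 5.3933
delay to age 2: R₀ = 0.48 × (0.90 × 7.8) = 0.48 × 7.0200 = 3.3696
Higher: breed at age 1 (5.3933).

5.39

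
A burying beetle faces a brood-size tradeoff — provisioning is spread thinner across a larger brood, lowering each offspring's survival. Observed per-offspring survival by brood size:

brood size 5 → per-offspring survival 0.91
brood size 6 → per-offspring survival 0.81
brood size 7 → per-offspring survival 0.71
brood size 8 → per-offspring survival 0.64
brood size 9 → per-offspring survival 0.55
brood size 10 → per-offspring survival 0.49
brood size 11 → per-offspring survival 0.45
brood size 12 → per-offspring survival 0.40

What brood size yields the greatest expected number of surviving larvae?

Expected surviving larvae = c × s(c):
  c=5: 5 × 0.91 = 4.550
  c=6: 6 × 0.81 = 4.860
  c=7: 7 × 0.71 = 4.970
  c=8: 8 × 0.64 = 5.120
  c=9: 9 × 0.55 = 4.950
  c=10: 10 × 0.49 = 4.900
  c=11: 11 × 0.45 = 4.950
  c=12: 12 × 0.40 = 4.800
Maximum at c = 8 (5.120 surviving larvae).

8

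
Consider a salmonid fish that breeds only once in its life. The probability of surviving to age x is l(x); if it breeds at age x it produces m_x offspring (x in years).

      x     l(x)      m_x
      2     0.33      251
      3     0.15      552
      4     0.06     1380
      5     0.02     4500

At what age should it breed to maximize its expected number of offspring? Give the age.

Expected offspring if breeding at age x = l(x) × m_x:
  age 2: 0.33 × 251 = 82.830
  age 3: 0.15 × 552 = 82.800
  age 4: 0.06 × 1380 = 82.800
  age 5: 0.02 × 4500 = 90.000
Maximum at age 5 (90.000).

5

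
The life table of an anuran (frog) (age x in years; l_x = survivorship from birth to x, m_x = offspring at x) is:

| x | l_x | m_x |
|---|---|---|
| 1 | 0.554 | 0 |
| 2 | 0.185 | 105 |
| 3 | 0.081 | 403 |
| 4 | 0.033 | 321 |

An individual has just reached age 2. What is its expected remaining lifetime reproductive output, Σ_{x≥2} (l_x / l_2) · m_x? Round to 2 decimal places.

338.71

l_2 = 0.185. Conditional survival from age 2 to x is l_x / l_2.
  x=2: (0.185/0.185) × 105 = 105.0000
  x=3: (0.081/0.185) × 403 = 176.4486
  x=4: (0.033/0.185) × 321 = 57.2595
Sum = 105.0000 + 176.4486 + 57.2595 = 338.7081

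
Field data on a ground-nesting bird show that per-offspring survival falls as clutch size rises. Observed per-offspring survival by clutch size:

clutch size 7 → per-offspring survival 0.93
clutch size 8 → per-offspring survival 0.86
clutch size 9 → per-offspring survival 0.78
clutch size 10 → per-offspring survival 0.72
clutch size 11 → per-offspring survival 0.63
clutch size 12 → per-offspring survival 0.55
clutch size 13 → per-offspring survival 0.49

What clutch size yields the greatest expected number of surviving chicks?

10

Expected surviving chicks = c × s(c):
  c=7: 7 × 0.93 = 6.510
  c=8: 8 × 0.86 = 6.880
  c=9: 9 × 0.78 = 7.020
  c=10: 10 × 0.72 = 7.200
  c=11: 11 × 0.63 = 6.930
  c=12: 12 × 0.55 = 6.600
  c=13: 13 × 0.49 = 6.370
Maximum at c = 10 (7.200 surviving chicks).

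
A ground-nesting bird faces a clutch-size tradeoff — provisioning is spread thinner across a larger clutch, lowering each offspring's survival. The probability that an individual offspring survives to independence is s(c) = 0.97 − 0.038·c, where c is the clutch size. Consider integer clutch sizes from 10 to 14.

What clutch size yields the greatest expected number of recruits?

Expected recruits = c × s(c):
  c=10: 10 × 0.590 = 5.900
  c=11: 11 × 0.552 = 6.072
  c=12: 12 × 0.514 = 6.168
  c=13: 13 × 0.476 = 6.188
  c=14: 14 × 0.438 = 6.132
Maximum at c = 13 (6.188 recruits).

13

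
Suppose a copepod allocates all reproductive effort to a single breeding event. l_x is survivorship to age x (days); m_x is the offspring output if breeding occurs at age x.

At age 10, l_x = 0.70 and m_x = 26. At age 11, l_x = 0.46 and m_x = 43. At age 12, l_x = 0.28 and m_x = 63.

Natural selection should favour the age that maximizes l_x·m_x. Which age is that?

Expected offspring if breeding at age x = l_x × m_x:
  age 10: 0.70 × 26 = 18.200
  age 11: 0.46 × 43 = 19.780
  age 12: 0.28 × 63 = 17.640
Maximum at age 11 (19.780).

11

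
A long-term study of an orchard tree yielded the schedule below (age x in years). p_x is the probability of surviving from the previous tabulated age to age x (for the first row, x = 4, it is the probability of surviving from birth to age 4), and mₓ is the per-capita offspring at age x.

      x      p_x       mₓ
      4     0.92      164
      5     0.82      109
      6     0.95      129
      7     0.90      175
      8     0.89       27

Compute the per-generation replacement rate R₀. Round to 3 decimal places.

453.938

Survivorship from birth: l_x = p_4·p_5·…·p_x.
  l_4 = 0.92000
  l_5 = 0.75440
  l_6 = 0.71668
  l_7 = 0.64501
  l_8 = 0.57406
R₀ = Σ l_x mₓ:
  age 4: 0.92000 × 164 = 150.8800
  age 5: 0.75440 × 109 = 82.2296
  age 6: 0.71668 × 129 = 92.4517
  age 7: 0.64501 × 175 = 112.8768
  age 8: 0.57406 × 27 = 15.4996
R₀ = 150.8800 + 82.2296 + 92.4517 + 112.8768 + 15.4996 = 453.9377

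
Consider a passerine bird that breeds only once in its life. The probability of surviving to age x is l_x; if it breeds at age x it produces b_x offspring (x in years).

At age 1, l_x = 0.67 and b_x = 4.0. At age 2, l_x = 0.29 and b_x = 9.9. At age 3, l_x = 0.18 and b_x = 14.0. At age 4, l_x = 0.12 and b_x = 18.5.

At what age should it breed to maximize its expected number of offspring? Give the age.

2

Expected offspring if breeding at age x = l_x × b_x:
  age 1: 0.67 × 4.0 = 2.680
  age 2: 0.29 × 9.9 = 2.871
  age 3: 0.18 × 14.0 = 2.520
  age 4: 0.12 × 18.5 = 2.220
Maximum at age 2 (2.871).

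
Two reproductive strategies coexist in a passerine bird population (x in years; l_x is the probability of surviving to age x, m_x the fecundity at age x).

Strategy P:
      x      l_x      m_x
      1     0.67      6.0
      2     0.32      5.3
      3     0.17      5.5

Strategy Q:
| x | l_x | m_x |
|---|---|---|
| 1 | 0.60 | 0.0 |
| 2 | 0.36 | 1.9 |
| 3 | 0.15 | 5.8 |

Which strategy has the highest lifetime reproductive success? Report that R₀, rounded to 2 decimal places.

Strategy P: R₀ = 0.67×6.0 + 0.32×5.3 + 0.17×5.5 = 6.6510
Strategy Q: R₀ = 0.60×0.0 + 0.36×1.9 + 0.15×5.8 = 1.5540
Highest R₀: strategy P with 6.6510.

6.65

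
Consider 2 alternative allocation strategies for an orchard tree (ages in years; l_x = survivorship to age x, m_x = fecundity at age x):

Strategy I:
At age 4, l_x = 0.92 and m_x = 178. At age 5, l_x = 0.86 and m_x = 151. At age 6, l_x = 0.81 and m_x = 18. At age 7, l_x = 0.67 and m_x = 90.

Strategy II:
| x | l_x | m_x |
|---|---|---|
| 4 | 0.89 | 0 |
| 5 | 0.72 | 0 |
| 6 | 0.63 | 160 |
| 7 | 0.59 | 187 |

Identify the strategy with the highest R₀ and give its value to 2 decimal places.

368.50

Strategy I: R₀ = 0.92×178 + 0.86×151 + 0.81×18 + 0.67×90 = 368.5000
Strategy II: R₀ = 0.89×0 + 0.72×0 + 0.63×160 + 0.59×187 = 211.1300
Highest R₀: strategy I with 368.5000.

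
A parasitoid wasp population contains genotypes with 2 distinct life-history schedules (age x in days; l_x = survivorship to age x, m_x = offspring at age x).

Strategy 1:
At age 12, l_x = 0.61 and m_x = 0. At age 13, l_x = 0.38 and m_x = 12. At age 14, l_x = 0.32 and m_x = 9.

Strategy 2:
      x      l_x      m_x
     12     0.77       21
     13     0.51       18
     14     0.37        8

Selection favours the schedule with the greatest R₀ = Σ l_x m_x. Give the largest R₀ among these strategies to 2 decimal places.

28.31

Strategy 1: R₀ = 0.61×0 + 0.38×12 + 0.32×9 = 7.4400
Strategy 2: R₀ = 0.77×21 + 0.51×18 + 0.37×8 = 28.3100
Highest R₀: strategy 2 with 28.3100.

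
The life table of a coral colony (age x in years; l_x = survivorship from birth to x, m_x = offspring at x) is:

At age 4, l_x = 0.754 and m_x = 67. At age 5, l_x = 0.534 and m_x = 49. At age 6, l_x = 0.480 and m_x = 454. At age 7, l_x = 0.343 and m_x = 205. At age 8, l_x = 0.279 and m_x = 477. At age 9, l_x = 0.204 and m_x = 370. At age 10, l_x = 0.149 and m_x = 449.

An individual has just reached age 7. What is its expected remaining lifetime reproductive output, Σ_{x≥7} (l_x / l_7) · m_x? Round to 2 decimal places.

1008.10

l_7 = 0.343. Conditional survival from age 7 to x is l_x / l_7.
  x=7: (0.343/0.343) × 205 = 205.0000
  x=8: (0.279/0.343) × 477 = 387.9971
  x=9: (0.204/0.343) × 370 = 220.0583
  x=10: (0.149/0.343) × 449 = 195.0466
Sum = 205.0000 + 387.9971 + 220.0583 + 195.0466 = 1008.1020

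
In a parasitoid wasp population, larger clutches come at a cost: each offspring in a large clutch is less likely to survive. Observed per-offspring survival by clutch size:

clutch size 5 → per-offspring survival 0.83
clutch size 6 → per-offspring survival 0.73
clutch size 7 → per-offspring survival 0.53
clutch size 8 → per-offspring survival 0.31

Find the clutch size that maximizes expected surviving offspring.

Expected surviving offspring = c × s(c):
  c=5: 5 × 0.83 = 4.150
  c=6: 6 × 0.73 = 4.380
  c=7: 7 × 0.53 = 3.710
  c=8: 8 × 0.31 = 2.480
Maximum at c = 6 (4.380 surviving offspring).

6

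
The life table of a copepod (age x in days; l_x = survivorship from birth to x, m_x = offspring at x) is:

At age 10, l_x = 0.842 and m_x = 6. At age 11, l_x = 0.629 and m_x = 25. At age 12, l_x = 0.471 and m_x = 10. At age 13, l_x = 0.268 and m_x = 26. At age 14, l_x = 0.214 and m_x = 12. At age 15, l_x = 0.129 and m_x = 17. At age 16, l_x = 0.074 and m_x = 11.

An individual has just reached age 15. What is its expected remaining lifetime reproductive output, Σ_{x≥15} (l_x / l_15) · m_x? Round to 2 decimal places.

23.31

l_15 = 0.129. Conditional survival from age 15 to x is l_x / l_15.
  x=15: (0.129/0.129) × 17 = 17.0000
  x=16: (0.074/0.129) × 11 = 6.3101
Sum = 17.0000 + 6.3101 = 23.3101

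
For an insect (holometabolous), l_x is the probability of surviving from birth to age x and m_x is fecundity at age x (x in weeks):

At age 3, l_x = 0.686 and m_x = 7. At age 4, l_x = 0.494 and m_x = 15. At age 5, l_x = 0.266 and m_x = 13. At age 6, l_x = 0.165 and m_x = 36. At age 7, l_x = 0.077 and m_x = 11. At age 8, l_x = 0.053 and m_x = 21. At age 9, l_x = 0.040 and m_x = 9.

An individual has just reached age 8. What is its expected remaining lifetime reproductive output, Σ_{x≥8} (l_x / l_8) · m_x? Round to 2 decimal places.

l_8 = 0.053. Conditional survival from age 8 to x is l_x / l_8.
  x=8: (0.053/0.053) × 21 = 21.0000
  x=9: (0.040/0.053) × 9 = 6.7925
Sum = 21.0000 + 6.7925 = 27.7925

27.79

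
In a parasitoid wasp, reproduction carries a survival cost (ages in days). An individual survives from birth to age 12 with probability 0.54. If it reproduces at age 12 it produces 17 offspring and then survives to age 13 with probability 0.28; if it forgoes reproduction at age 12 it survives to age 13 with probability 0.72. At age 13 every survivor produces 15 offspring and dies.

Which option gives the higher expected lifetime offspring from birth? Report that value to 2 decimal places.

breed at age 12: R₀ = 0.54 × (17 + 0.28 × 15) = 0.54 × 21.2000 = 11.4480
delay to age 13: R₀ = 0.54 × (0.72 × 15) = 0.54 × 10.8000 = 5.8320
Higher: breed at age 12 (11.4480).

11.45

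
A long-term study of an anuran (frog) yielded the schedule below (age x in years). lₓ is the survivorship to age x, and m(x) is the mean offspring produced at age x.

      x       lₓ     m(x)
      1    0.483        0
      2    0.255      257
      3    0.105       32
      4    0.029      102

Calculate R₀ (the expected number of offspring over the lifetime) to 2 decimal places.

71.85

R₀ = Σ lₓ m(x):
  age 1: 0.483 × 0 = 0.0000
  age 2: 0.255 × 257 = 65.5350
  age 3: 0.105 × 32 = 3.3600
  age 4: 0.029 × 102 = 2.9580
R₀ = 0.0000 + 65.5350 + 3.3600 + 2.9580 = 71.8530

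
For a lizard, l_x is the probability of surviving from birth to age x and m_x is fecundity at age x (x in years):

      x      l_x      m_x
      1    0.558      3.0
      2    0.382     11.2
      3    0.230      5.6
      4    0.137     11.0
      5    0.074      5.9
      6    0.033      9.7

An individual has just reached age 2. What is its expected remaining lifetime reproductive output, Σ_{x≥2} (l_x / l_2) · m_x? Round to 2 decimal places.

20.50

l_2 = 0.382. Conditional survival from age 2 to x is l_x / l_2.
  x=2: (0.382/0.382) × 11.2 = 11.2000
  x=3: (0.230/0.382) × 5.6 = 3.3717
  x=4: (0.137/0.382) × 11.0 = 3.9450
  x=5: (0.074/0.382) × 5.9 = 1.1429
  x=6: (0.033/0.382) × 9.7 = 0.8380
Sum = 11.2000 + 3.3717 + 3.9450 + 1.1429 + 0.8380 = 20.4976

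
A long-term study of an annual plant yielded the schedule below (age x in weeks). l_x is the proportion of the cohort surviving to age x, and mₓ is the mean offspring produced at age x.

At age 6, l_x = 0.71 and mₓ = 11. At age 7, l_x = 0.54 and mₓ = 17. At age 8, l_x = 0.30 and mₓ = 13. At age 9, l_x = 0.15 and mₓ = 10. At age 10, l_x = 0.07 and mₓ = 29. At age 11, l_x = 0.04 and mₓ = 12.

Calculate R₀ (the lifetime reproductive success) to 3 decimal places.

24.900

R₀ = Σ l_x mₓ:
  age 6: 0.71 × 11 = 7.8100
  age 7: 0.54 × 17 = 9.1800
  age 8: 0.30 × 13 = 3.9000
  age 9: 0.15 × 10 = 1.5000
  age 10: 0.07 × 29 = 2.0300
  age 11: 0.04 × 12 = 0.4800
R₀ = 7.8100 + 9.1800 + 3.9000 + 1.5000 + 2.0300 + 0.4800 = 24.9000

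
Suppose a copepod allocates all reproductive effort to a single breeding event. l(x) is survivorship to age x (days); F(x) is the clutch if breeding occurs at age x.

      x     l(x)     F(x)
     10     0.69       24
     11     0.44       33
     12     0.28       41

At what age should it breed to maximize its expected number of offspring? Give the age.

10

Expected offspring if breeding at age x = l(x) × F(x):
  age 10: 0.69 × 24 = 16.560
  age 11: 0.44 × 33 = 14.520
  age 12: 0.28 × 41 = 11.480
Maximum at age 10 (16.560).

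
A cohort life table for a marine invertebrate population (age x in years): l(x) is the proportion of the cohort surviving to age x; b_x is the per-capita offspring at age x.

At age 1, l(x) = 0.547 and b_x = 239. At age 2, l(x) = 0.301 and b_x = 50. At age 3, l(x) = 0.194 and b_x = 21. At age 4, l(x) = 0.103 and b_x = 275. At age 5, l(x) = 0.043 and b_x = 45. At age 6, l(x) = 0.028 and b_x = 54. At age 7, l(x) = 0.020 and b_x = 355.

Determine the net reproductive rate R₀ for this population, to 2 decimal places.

188.73

R₀ = Σ l(x) b_x:
  age 1: 0.547 × 239 = 130.7330
  age 2: 0.301 × 50 = 15.0500
  age 3: 0.194 × 21 = 4.0740
  age 4: 0.103 × 275 = 28.3250
  age 5: 0.043 × 45 = 1.9350
  age 6: 0.028 × 54 = 1.5120
  age 7: 0.020 × 355 = 7.1000
R₀ = 130.7330 + 15.0500 + 4.0740 + 28.3250 + 1.9350 + 1.5120 + 7.1000 = 188.7290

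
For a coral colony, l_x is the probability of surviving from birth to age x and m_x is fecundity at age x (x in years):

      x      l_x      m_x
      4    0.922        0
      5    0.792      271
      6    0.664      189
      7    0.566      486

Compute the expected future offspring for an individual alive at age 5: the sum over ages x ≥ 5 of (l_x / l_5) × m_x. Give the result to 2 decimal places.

l_5 = 0.792. Conditional survival from age 5 to x is l_x / l_5.
  x=5: (0.792/0.792) × 271 = 271.0000
  x=6: (0.664/0.792) × 189 = 158.4545
  x=7: (0.566/0.792) × 486 = 347.3182
Sum = 271.0000 + 158.4545 + 347.3182 = 776.7727

776.77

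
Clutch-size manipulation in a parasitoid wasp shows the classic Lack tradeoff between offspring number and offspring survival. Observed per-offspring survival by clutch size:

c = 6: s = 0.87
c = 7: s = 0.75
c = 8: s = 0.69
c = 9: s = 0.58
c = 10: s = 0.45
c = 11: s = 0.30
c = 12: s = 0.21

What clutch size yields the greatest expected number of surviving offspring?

8

Expected surviving offspring = c × s(c):
  c=6: 6 × 0.87 = 5.220
  c=7: 7 × 0.75 = 5.250
  c=8: 8 × 0.69 = 5.520
  c=9: 9 × 0.58 = 5.220
  c=10: 10 × 0.45 = 4.500
  c=11: 11 × 0.30 = 3.300
  c=12: 12 × 0.21 = 2.520
Maximum at c = 8 (5.520 surviving offspring).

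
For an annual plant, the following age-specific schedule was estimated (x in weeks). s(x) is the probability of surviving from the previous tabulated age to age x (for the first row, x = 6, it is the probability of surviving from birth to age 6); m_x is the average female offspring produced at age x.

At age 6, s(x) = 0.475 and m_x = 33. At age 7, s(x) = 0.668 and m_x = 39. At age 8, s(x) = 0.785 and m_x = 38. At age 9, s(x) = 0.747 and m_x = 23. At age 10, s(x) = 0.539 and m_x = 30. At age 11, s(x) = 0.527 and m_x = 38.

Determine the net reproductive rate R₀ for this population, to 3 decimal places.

46.811

Survivorship from birth: l_x = s_6·s_7·…·s_x.
  l_6 = 0.47500
  l_7 = 0.31730
  l_8 = 0.24908
  l_9 = 0.18606
  l_10 = 0.10029
  l_11 = 0.05285
R₀ = Σ l_x m_x:
  age 6: 0.47500 × 33 = 15.6750
  age 7: 0.31730 × 39 = 12.3747
  age 8: 0.24908 × 38 = 9.4650
  age 9: 0.18606 × 23 = 4.2794
  age 10: 0.10029 × 30 = 3.0087
  age 11: 0.05285 × 38 = 2.0083
R₀ = 15.6750 + 12.3747 + 9.4650 + 4.2794 + 3.0087 + 2.0083 = 46.8111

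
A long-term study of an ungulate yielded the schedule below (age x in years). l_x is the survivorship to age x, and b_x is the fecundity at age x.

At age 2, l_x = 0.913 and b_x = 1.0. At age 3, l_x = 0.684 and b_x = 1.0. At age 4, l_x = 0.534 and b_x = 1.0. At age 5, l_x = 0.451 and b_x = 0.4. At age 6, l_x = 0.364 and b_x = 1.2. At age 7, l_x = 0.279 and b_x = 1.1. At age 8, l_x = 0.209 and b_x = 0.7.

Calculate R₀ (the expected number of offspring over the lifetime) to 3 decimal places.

3.201

R₀ = Σ l_x b_x:
  age 2: 0.913 × 1.0 = 0.9130
  age 3: 0.684 × 1.0 = 0.6840
  age 4: 0.534 × 1.0 = 0.5340
  age 5: 0.451 × 0.4 = 0.1804
  age 6: 0.364 × 1.2 = 0.4368
  age 7: 0.279 × 1.1 = 0.3069
  age 8: 0.209 × 0.7 = 0.1463
R₀ = 0.9130 + 0.6840 + 0.5340 + 0.1804 + 0.4368 + 0.3069 + 0.1463 = 3.2014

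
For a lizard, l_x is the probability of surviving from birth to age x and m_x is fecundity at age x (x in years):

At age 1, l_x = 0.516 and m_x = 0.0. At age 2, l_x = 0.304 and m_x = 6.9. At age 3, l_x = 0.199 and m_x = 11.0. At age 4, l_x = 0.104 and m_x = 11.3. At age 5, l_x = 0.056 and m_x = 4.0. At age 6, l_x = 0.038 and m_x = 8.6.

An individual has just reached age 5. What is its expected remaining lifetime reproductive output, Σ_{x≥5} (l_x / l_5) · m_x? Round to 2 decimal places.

9.84

l_5 = 0.056. Conditional survival from age 5 to x is l_x / l_5.
  x=5: (0.056/0.056) × 4.0 = 4.0000
  x=6: (0.038/0.056) × 8.6 = 5.8357
Sum = 4.0000 + 5.8357 = 9.8357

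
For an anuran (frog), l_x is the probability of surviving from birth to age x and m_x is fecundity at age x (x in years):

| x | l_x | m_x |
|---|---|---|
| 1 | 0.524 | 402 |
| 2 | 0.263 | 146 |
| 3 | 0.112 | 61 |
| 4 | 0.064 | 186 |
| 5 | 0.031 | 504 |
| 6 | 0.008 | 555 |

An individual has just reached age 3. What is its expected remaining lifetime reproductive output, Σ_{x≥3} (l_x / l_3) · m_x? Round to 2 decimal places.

l_3 = 0.112. Conditional survival from age 3 to x is l_x / l_3.
  x=3: (0.112/0.112) × 61 = 61.0000
  x=4: (0.064/0.112) × 186 = 106.2857
  x=5: (0.031/0.112) × 504 = 139.5000
  x=6: (0.008/0.112) × 555 = 39.6429
Sum = 61.0000 + 106.2857 + 139.5000 + 39.6429 = 346.4286

346.43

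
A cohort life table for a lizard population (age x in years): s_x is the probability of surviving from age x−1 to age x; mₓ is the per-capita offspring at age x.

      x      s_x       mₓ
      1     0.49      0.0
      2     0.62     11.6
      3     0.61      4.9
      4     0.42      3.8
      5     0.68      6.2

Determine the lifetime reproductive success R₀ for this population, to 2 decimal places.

5.06

Survivorship from birth: l_x = s_1·s_2·…·s_x.
  l_1 = 0.49000
  l_2 = 0.30380
  l_3 = 0.18532
  l_4 = 0.07783
  l_5 = 0.05293
R₀ = Σ l_x mₓ:
  age 1: 0.49000 × 0.0 = 0.0000
  age 2: 0.30380 × 11.6 = 3.5241
  age 3: 0.18532 × 4.9 = 0.9081
  age 4: 0.07783 × 3.8 = 0.2958
  age 5: 0.05293 × 6.2 = 0.3282
R₀ = 0.0000 + 3.5241 + 0.9081 + 0.2958 + 0.3282 = 5.0561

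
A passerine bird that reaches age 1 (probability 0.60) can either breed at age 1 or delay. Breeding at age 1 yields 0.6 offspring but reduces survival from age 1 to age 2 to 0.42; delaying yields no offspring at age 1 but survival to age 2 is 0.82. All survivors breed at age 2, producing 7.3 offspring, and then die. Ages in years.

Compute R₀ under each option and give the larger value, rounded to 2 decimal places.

breed at age 1: R₀ = 0.60 × (0.6 + 0.42 × 7.3) = 0.60 × 3.6660 = 2.1996
delay to age 2: R₀ = 0.60 × (0.82 × 7.3) = 0.60 × 5.9860 = 3.5916
Higher: delay to age 2 (3.5916).

3.59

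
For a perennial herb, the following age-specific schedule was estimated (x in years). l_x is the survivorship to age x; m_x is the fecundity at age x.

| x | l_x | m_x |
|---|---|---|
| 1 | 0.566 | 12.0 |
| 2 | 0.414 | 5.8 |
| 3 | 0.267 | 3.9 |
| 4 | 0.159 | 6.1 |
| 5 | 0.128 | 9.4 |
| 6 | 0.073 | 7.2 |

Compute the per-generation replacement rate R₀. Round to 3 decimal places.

12.933

R₀ = Σ l_x m_x:
  age 1: 0.566 × 12.0 = 6.7920
  age 2: 0.414 × 5.8 = 2.4012
  age 3: 0.267 × 3.9 = 1.0413
  age 4: 0.159 × 6.1 = 0.9699
  age 5: 0.128 × 9.4 = 1.2032
  age 6: 0.073 × 7.2 = 0.5256
R₀ = 6.7920 + 2.4012 + 1.0413 + 0.9699 + 1.2032 + 0.5256 = 12.9332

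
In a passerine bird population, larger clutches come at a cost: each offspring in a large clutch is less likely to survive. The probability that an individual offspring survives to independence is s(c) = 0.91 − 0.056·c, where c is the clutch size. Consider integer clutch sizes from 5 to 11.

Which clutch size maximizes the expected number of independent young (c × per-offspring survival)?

8

Expected independent young = c × s(c):
  c=5: 5 × 0.630 = 3.150
  c=6: 6 × 0.574 = 3.444
  c=7: 7 × 0.518 = 3.626
  c=8: 8 × 0.462 = 3.696
  c=9: 9 × 0.406 = 3.654
  c=10: 10 × 0.350 = 3.500
  c=11: 11 × 0.294 = 3.234
Maximum at c = 8 (3.696 independent young).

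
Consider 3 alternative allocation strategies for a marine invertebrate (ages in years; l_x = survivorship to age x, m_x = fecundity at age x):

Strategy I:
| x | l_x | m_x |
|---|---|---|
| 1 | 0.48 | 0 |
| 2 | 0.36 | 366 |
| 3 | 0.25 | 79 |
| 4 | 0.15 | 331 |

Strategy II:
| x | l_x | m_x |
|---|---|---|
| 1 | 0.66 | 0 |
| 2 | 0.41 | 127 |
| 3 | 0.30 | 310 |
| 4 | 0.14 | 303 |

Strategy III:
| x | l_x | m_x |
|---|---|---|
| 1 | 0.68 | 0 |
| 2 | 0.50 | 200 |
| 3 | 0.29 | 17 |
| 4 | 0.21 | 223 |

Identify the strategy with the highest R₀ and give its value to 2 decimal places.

201.16

Strategy I: R₀ = 0.48×0 + 0.36×366 + 0.25×79 + 0.15×331 = 201.1600
Strategy II: R₀ = 0.66×0 + 0.41×127 + 0.30×310 + 0.14×303 = 187.4900
Strategy III: R₀ = 0.68×0 + 0.50×200 + 0.29×17 + 0.21×223 = 151.7600
Highest R₀: strategy I with 201.1600.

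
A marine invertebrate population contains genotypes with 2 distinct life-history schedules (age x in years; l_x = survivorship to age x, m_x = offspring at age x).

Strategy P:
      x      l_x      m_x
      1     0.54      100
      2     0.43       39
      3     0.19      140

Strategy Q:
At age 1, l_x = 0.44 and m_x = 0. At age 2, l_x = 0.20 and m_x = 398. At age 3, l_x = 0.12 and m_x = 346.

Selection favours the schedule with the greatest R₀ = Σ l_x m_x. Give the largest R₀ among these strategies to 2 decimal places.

Strategy P: R₀ = 0.54×100 + 0.43×39 + 0.19×140 = 97.3700
Strategy Q: R₀ = 0.44×0 + 0.20×398 + 0.12×346 = 121.1200
Highest R₀: strategy Q with 121.1200.

121.12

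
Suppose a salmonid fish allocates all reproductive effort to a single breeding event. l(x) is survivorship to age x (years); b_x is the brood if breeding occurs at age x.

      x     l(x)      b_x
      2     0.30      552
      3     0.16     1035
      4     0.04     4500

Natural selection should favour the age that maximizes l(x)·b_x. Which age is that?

Expected offspring if breeding at age x = l(x) × b_x:
  age 2: 0.30 × 552 = 165.600
  age 3: 0.16 × 1035 = 165.600
  age 4: 0.04 × 4500 = 180.000
Maximum at age 4 (180.000).

4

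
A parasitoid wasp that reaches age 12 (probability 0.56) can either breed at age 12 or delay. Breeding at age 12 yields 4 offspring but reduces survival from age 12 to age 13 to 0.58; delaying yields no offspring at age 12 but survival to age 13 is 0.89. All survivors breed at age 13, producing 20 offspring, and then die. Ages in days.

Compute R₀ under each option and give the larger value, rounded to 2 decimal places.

9.97

breed at age 12: R₀ = 0.56 × (4 + 0.58 × 20) = 0.56 × 15.6000 = 8.7360
delay to age 13: R₀ = 0.56 × (0.89 × 20) = 0.56 × 17.8000 = 9.9680
Higher: delay to age 13 (9.9680).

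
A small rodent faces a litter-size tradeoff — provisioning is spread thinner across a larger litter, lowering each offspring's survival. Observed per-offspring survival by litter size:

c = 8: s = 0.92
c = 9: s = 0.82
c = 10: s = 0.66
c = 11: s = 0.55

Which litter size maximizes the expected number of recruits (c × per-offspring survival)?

9

Expected recruits = c × s(c):
  c=8: 8 × 0.92 = 7.360
  c=9: 9 × 0.82 = 7.380
  c=10: 10 × 0.66 = 6.600
  c=11: 11 × 0.55 = 6.050
Maximum at c = 9 (7.380 recruits).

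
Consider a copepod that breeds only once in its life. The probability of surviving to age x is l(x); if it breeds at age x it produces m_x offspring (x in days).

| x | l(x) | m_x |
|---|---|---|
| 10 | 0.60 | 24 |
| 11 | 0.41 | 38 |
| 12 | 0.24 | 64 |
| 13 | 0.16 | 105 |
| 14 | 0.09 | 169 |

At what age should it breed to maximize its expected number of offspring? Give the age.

13

Expected offspring if breeding at age x = l(x) × m_x:
  age 10: 0.60 × 24 = 14.400
  age 11: 0.41 × 38 = 15.580
  age 12: 0.24 × 64 = 15.360
  age 13: 0.16 × 105 = 16.800
  age 14: 0.09 × 169 = 15.210
Maximum at age 13 (16.800).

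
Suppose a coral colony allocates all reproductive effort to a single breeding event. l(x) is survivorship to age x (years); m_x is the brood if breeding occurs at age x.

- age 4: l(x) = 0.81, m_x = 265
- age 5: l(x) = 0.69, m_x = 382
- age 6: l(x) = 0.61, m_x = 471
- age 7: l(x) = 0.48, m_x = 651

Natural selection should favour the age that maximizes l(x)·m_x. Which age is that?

Expected offspring if breeding at age x = l(x) × m_x:
  age 4: 0.81 × 265 = 214.650
  age 5: 0.69 × 382 = 263.580
  age 6: 0.61 × 471 = 287.310
  age 7: 0.48 × 651 = 312.480
Maximum at age 7 (312.480).

7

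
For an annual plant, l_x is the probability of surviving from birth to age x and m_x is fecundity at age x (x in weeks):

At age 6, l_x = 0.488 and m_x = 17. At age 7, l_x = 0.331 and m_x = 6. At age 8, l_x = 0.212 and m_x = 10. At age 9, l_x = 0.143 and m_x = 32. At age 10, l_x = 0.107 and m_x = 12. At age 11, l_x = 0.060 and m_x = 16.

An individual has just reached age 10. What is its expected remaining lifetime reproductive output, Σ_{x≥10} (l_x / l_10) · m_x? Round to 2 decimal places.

20.97

l_10 = 0.107. Conditional survival from age 10 to x is l_x / l_10.
  x=10: (0.107/0.107) × 12 = 12.0000
  x=11: (0.060/0.107) × 16 = 8.9720
Sum = 12.0000 + 8.9720 = 20.9720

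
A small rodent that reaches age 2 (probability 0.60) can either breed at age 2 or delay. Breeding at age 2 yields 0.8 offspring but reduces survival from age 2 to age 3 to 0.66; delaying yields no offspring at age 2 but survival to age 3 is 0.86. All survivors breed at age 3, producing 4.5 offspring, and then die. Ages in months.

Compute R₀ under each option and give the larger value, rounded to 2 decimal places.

2.32

breed at age 2: R₀ = 0.60 × (0.8 + 0.66 × 4.5) = 0.60 × 3.7700 = 2.2620
delay to age 3: R₀ = 0.60 × (0.86 × 4.5) = 0.60 × 3.8700 = 2.3220
Higher: delay to age 3 (2.3220).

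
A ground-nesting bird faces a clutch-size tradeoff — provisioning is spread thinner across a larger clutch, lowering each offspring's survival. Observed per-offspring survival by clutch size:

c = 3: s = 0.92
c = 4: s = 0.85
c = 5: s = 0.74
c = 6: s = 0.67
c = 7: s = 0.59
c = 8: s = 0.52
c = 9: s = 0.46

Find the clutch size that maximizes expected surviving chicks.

8

Expected surviving chicks = c × s(c):
  c=3: 3 × 0.92 = 2.760
  c=4: 4 × 0.85 = 3.400
  c=5: 5 × 0.74 = 3.700
  c=6: 6 × 0.67 = 4.020
  c=7: 7 × 0.59 = 4.130
  c=8: 8 × 0.52 = 4.160
  c=9: 9 × 0.46 = 4.140
Maximum at c = 8 (4.160 surviving chicks).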